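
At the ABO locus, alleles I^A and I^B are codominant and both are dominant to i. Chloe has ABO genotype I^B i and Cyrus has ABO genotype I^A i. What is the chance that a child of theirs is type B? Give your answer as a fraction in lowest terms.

ABO cross I^B i × I^A i → offspring phenotypes: 1/4 O, 1/4 A, 1/4 B, 1/4 AB.
So P(type B) = 1/4.

1/4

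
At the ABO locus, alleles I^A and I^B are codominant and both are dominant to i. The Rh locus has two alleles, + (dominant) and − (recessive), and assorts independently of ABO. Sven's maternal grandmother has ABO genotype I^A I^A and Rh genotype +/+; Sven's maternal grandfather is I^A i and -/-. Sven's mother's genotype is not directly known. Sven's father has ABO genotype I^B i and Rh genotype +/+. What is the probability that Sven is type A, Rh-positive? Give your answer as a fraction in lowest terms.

3/8

Sven's mother's ABO genotype from I^A I^A × I^A i: 1/2 I^A I^A, 1/2 I^A i.
Crossing each possibility with the father I^B i and summing P(type A): 1/2·1/2 + 1/2·1/4 = 3/8.
Similarly for Rh via the mother's Rh distribution: P(Rh+) = 1.
Independent loci: 3/8 × 1 = 3/8.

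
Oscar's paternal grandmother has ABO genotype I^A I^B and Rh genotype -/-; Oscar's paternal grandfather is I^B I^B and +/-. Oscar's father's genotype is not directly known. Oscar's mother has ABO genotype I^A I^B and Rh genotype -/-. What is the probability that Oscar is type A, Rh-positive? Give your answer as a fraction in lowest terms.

Oscar's father's ABO genotype from I^A I^B × I^B I^B: 1/2 I^A I^B, 1/2 I^B I^B.
Crossing each possibility with the mother I^A I^B and summing P(type A): 1/2·1/4 + 1/2·0 = 1/8.
Similarly for Rh via the father's Rh distribution: P(Rh+) = 1/4.
Independent loci: 1/8 × 1/4 = 1/32.

1/32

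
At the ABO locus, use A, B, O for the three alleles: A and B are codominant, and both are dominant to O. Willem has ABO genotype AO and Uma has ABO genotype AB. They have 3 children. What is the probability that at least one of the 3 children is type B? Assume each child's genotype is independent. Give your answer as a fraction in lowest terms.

37/64

ABO cross AO × AB → 1/2 A, 1/4 B, 1/4 AB.
So P(type B) = 1/4 per child.
P(none) = (3/4)^3 = 27/64; P(at least one) = 1 − 27/64 = 37/64.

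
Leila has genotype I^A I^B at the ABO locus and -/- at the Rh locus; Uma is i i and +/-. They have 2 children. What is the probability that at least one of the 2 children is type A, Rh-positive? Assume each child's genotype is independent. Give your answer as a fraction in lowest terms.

7/16

ABO cross I^A I^B × i i → 1/2 A, 1/2 B.
Rh cross -/- × +/- → 1/2 Rh+, 1/2 Rh-; so P(type A, Rh-positive) = 1/2 × 1/2 = 1/4 per child.
P(none) = (3/4)^2 = 9/16; P(at least one) = 1 − 9/16 = 7/16.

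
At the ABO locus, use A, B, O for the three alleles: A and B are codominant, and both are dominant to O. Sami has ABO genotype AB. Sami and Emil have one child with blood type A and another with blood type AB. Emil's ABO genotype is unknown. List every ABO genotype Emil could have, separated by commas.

For each candidate genotype of Emil, check whether crossing it with AB can produce every observed child phenotype.
  AA → possible child types {A, AB} ✓
  AB → possible child types {A, B, AB} ✓
  AO → possible child types {A, B, AB} ✓
  BB → possible child types {B, AB} ✗
  BO → possible child types {A, B, AB} ✓
  OO → possible child types {A, B} ✗

AA, AB, AO, BO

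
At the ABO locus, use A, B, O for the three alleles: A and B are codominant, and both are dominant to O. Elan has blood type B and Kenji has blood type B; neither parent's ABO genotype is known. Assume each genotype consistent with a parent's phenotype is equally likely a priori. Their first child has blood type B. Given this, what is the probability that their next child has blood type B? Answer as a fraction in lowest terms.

19/20

Possible genotypes: Elan ∈ {BB, BO}; Kenji ∈ {BB, BO}.
Weight each parental genotype pair by prior × P(type-B child):
  BB × BB: posterior weight 4/15; P(next child type B) = 1.
  BB × BO: posterior weight 4/15; P(next child type B) = 1.
  BO × BB: posterior weight 4/15; P(next child type B) = 1.
  BO × BO: posterior weight 1/5; P(next child type B) = 3/4.
Weighted sum = 19/20.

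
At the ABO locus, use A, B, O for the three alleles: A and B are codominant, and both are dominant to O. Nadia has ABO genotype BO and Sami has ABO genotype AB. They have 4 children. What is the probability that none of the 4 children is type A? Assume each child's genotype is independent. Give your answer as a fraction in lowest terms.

ABO cross BO × AB → 1/4 A, 1/2 B, 1/4 AB.
So P(type A) = 1/4 per child.
P(not type A) = 3/4 for one child; (3/4)^4 = 81/256.

81/256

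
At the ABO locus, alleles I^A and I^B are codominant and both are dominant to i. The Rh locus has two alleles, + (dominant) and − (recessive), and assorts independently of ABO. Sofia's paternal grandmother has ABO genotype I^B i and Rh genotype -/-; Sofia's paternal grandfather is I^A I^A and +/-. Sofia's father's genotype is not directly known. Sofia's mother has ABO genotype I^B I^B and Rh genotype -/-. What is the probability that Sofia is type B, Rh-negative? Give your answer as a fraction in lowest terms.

Sofia's father's ABO genotype from I^B i × I^A I^A: 1/2 I^A I^B, 1/2 I^A i.
Crossing each possibility with the mother I^B I^B and summing P(type B): 1/2·1/2 + 1/2·1/2 = 1/2.
Similarly for Rh via the father's Rh distribution: P(Rh-) = 3/4.
Independent loci: 1/2 × 3/4 = 3/8.

3/8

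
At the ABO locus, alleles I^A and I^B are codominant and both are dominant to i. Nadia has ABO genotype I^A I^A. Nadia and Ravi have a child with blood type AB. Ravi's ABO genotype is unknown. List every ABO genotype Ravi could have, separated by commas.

I^A I^B, I^B I^B, I^B i

For each candidate genotype of Ravi, check whether crossing it with I^A I^A can produce every observed child phenotype.
  I^A I^A → possible child types {A} ✗
  I^A I^B → possible child types {A, AB} ✓
  I^A i → possible child types {A} ✗
  I^B I^B → possible child types {AB} ✓
  I^B i → possible child types {A, AB} ✓
  i i → possible child types {A} ✗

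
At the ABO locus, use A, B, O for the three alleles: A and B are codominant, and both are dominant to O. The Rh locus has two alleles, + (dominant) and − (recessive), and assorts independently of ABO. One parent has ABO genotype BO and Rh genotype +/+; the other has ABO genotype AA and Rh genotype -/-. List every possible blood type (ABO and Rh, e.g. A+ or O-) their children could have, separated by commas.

A+, AB+

Gametes from BO × AA give offspring ABO genotypes AB, AO, i.e. phenotypes A, AB.
Rh cross +/+ × -/- → phenotypes Rh+.
Combining independently: A+, AB+.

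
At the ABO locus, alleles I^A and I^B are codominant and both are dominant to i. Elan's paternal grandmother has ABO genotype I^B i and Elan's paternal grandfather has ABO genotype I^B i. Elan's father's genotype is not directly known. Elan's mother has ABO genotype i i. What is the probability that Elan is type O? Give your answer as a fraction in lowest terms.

Elan's father's ABO genotype from I^B i × I^B i: 1/4 I^B I^B, 1/2 I^B i, 1/4 i i.
Crossing each possibility with the mother i i and summing P(type O): 1/4·0 + 1/2·1/2 + 1/4·1 = 1/2.

1/2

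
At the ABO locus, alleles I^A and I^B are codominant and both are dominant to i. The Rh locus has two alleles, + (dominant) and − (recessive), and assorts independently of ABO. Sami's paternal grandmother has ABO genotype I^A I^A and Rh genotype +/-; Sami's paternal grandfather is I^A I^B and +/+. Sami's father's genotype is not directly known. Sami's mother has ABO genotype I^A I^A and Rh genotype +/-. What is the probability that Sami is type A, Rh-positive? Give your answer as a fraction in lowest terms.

21/32

Sami's father's ABO genotype from I^A I^A × I^A I^B: 1/2 I^A I^A, 1/2 I^A I^B.
Crossing each possibility with the mother I^A I^A and summing P(type A): 1/2·1 + 1/2·1/2 = 3/4.
Similarly for Rh via the father's Rh distribution: P(Rh+) = 7/8.
Independent loci: 3/4 × 7/8 = 21/32.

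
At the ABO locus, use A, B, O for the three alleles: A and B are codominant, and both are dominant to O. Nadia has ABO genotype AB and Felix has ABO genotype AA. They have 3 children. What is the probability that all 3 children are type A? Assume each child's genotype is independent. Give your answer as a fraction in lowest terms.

ABO cross AB × AA → 1/2 A, 1/2 AB.
So P(type A) = 1/2 per child.
All 3 independent: (1/2)^3 = 1/8.

1/8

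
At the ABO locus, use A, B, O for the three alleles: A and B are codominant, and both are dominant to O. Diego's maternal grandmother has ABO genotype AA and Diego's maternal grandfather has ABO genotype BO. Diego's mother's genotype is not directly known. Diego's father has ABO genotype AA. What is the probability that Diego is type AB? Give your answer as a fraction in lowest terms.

1/4

Diego's mother's ABO genotype from AA × BO: 1/2 AB, 1/2 AO.
Crossing each possibility with the father AA and summing P(type AB): 1/2·1/2 + 1/2·0 = 1/4.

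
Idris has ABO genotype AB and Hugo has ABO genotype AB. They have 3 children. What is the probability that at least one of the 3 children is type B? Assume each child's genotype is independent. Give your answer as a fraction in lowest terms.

ABO cross AB × AB → 1/4 A, 1/4 B, 1/2 AB.
So P(type B) = 1/4 per child.
P(none) = (3/4)^3 = 27/64; P(at least one) = 1 − 27/64 = 37/64.

37/64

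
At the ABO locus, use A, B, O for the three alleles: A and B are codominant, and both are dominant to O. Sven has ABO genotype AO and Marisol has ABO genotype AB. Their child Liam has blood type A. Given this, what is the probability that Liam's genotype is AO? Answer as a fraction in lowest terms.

1/2

Cross AO × AB → 1/4 AA, 1/4 AB, 1/4 AO, 1/4 BO.
Type-A genotypes among offspring: AA (1/4), AO (1/4); total 1/2.
P(AO | type A) = (1/4) / (1/2) = 1/2.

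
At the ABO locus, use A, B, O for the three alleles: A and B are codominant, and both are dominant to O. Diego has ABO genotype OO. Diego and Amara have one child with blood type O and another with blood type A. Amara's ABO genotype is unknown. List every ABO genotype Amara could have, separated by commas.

AO

For each candidate genotype of Amara, check whether crossing it with OO can produce every observed child phenotype.
  AA → possible child types {A} ✗
  AB → possible child types {A, B} ✗
  AO → possible child types {O, A} ✓
  BB → possible child types {B} ✗
  BO → possible child types {O, B} ✗
  OO → possible child types {O} ✗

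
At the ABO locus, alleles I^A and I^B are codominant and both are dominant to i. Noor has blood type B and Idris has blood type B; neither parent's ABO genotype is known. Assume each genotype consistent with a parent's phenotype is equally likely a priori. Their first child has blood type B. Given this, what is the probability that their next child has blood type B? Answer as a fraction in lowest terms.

Possible genotypes: Noor ∈ {I^B I^B, I^B i}; Idris ∈ {I^B I^B, I^B i}.
Weight each parental genotype pair by prior × P(type-B child):
  I^B I^B × I^B I^B: posterior weight 4/15; P(next child type B) = 1.
  I^B I^B × I^B i: posterior weight 4/15; P(next child type B) = 1.
  I^B i × I^B I^B: posterior weight 4/15; P(next child type B) = 1.
  I^B i × I^B i: posterior weight 1/5; P(next child type B) = 3/4.
Weighted sum = 19/20.

19/20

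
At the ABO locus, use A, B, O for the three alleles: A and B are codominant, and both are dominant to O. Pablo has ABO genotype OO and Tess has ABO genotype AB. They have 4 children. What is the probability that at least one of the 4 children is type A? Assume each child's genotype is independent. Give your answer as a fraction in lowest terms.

ABO cross OO × AB → 1/2 A, 1/2 B.
So P(type A) = 1/2 per child.
P(none) = (1/2)^4 = 1/16; P(at least one) = 1 − 1/16 = 15/16.

15/16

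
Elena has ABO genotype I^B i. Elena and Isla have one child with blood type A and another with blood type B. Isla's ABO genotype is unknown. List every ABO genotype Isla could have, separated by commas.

I^A I^B, I^A i

For each candidate genotype of Isla, check whether crossing it with I^B i can produce every observed child phenotype.
  I^A I^A → possible child types {A, AB} ✗
  I^A I^B → possible child types {A, B, AB} ✓
  I^A i → possible child types {O, A, B, AB} ✓
  I^B I^B → possible child types {B} ✗
  I^B i → possible child types {O, B} ✗
  i i → possible child types {O, B} ✗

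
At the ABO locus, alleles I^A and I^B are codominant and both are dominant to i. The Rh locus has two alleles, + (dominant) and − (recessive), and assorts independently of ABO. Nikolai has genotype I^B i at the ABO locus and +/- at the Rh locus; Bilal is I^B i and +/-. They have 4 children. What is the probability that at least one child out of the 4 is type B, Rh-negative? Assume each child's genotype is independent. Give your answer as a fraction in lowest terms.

36975/65536

ABO cross I^B i × I^B i → 1/4 O, 3/4 B.
Rh cross +/- × +/- → 3/4 Rh+, 1/4 Rh-; so P(type B, Rh-negative) = 3/4 × 1/4 = 3/16 per child.
P(none) = (13/16)^4 = 28561/65536; P(at least one) = 1 − 28561/65536 = 36975/65536.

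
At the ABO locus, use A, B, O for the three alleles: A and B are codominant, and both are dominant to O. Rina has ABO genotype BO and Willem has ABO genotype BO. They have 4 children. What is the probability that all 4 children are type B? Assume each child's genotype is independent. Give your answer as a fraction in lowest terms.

ABO cross BO × BO → 1/4 O, 3/4 B.
So P(type B) = 3/4 per child.
All 4 independent: (3/4)^4 = 81/256.

81/256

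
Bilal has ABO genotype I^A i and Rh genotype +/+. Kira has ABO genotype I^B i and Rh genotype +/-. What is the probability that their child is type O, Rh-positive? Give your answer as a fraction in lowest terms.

1/4

ABO cross I^A i × I^B i → offspring phenotypes: 1/4 O, 1/4 A, 1/4 B, 1/4 AB.
Rh cross +/+ × +/- → 1 Rh+.
Independent loci: P(type O, Rh-positive) = 1/4 × 1 = 1/4.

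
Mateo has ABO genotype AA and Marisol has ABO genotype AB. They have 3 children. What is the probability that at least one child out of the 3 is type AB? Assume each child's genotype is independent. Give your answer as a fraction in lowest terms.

7/8

ABO cross AA × AB → 1/2 A, 1/2 AB.
So P(type AB) = 1/2 per child.
P(none) = (1/2)^3 = 1/8; P(at least one) = 1 − 1/8 = 7/8.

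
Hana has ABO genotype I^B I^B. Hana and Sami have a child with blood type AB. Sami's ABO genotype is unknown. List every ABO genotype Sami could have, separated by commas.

I^A I^A, I^A I^B, I^A i

For each candidate genotype of Sami, check whether crossing it with I^B I^B can produce every observed child phenotype.
  I^A I^A → possible child types {AB} ✓
  I^A I^B → possible child types {B, AB} ✓
  I^A i → possible child types {B, AB} ✓
  I^B I^B → possible child types {B} ✗
  I^B i → possible child types {B} ✗
  i i → possible child types {B} ✗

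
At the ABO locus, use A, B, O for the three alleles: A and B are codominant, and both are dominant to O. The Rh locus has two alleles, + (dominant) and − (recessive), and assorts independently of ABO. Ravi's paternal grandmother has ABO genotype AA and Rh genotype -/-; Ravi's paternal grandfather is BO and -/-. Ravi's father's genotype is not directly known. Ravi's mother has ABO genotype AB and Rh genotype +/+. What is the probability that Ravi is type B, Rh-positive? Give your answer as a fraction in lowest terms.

1/4

Ravi's father's ABO genotype from AA × BO: 1/2 AB, 1/2 AO.
Crossing each possibility with the mother AB and summing P(type B): 1/2·1/4 + 1/2·1/4 = 1/4.
Similarly for Rh via the father's Rh distribution: P(Rh+) = 1.
Independent loci: 1/4 × 1 = 1/4.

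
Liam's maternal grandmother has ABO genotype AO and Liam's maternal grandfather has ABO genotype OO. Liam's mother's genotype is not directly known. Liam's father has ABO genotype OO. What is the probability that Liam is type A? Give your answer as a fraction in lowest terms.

1/4

Liam's mother's ABO genotype from AO × OO: 1/2 AO, 1/2 OO.
Crossing each possibility with the father OO and summing P(type A): 1/2·1/2 + 1/2·0 = 1/4.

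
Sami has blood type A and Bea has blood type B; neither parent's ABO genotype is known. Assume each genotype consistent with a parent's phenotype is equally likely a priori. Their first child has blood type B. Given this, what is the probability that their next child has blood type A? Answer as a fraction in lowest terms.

Possible genotypes: Sami ∈ {I^A I^A, I^A i}; Bea ∈ {I^B I^B, I^B i}.
Weight each parental genotype pair by prior × P(type-B child):
  I^A i × I^B I^B: posterior weight 2/3; P(next child type A) = 0.
  I^A i × I^B i: posterior weight 1/3; P(next child type A) = 1/4.
Weighted sum = 1/12.

1/12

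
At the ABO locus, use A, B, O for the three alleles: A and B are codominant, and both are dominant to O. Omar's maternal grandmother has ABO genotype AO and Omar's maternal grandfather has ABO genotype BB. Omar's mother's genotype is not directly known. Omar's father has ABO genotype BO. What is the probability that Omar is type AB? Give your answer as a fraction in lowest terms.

Omar's mother's ABO genotype from AO × BB: 1/2 AB, 1/2 BO.
Crossing each possibility with the father BO and summing P(type AB): 1/2·1/4 + 1/2·0 = 1/8.

1/8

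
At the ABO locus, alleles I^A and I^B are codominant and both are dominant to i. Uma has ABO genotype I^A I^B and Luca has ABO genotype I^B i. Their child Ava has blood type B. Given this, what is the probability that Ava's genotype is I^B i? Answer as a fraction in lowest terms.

Cross I^A I^B × I^B i → 1/4 I^A I^B, 1/4 I^A i, 1/4 I^B I^B, 1/4 I^B i.
Type-B genotypes among offspring: I^B I^B (1/4), I^B i (1/4); total 1/2.
P(I^B i | type B) = (1/4) / (1/2) = 1/2.

1/2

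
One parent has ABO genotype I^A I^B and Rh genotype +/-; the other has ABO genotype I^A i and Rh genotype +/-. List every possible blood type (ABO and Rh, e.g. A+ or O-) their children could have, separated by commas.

Gametes from I^A I^B × I^A i give offspring ABO genotypes I^A I^A, I^A I^B, I^A i, I^B i, i.e. phenotypes A, B, AB.
Rh cross +/- × +/- → phenotypes Rh+, Rh-.
Combining independently: A+, A-, B+, B-, AB+, AB-.

A+, A-, B+, B-, AB+, AB-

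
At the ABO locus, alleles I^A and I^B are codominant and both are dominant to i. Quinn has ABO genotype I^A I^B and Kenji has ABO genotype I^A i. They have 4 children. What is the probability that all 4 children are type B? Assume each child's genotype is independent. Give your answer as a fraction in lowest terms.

ABO cross I^A I^B × I^A i → 1/2 A, 1/4 B, 1/4 AB.
So P(type B) = 1/4 per child.
All 4 independent: (1/4)^4 = 1/256.

1/256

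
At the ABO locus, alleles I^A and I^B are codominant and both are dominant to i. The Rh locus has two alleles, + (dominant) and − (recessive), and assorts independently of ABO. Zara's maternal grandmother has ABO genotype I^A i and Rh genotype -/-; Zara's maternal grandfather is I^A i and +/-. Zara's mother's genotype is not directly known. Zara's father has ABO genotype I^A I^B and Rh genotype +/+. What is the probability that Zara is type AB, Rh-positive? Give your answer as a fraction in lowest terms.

Zara's mother's ABO genotype from I^A i × I^A i: 1/4 I^A I^A, 1/2 I^A i, 1/4 i i.
Crossing each possibility with the father I^A I^B and summing P(type AB): 1/4·1/2 + 1/2·1/4 + 1/4·0 = 1/4.
Similarly for Rh via the mother's Rh distribution: P(Rh+) = 1.
Independent loci: 1/4 × 1 = 1/4.

1/4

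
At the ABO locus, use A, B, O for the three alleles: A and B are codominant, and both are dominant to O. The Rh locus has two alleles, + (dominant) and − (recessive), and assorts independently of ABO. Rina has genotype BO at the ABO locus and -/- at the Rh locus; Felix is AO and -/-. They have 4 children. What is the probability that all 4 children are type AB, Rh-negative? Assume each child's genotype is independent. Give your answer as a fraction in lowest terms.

ABO cross BO × AO → 1/4 O, 1/4 A, 1/4 B, 1/4 AB.
Rh cross -/- × -/- → 1 Rh-; so P(type AB, Rh-negative) = 1/4 × 1 = 1/4 per child.
All 4 independent: (1/4)^4 = 1/256.

1/256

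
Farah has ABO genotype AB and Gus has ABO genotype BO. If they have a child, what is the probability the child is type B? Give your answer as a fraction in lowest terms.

ABO cross AB × BO → offspring phenotypes: 1/4 A, 1/2 B, 1/4 AB.
So P(type B) = 1/2.

1/2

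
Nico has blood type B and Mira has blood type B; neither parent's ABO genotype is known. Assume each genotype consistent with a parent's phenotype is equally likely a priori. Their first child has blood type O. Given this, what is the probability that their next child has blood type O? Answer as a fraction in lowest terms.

1/4

Possible genotypes: Nico ∈ {BB, BO}; Mira ∈ {BB, BO}.
Weight each parental genotype pair by prior × P(type-O child):
  BO × BO: posterior weight 1; P(next child type O) = 1/4.
Weighted sum = 1/4.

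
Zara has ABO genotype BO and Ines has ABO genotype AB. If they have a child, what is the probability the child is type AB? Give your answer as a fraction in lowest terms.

ABO cross BO × AB → offspring phenotypes: 1/4 A, 1/2 B, 1/4 AB.
So P(type AB) = 1/4.

1/4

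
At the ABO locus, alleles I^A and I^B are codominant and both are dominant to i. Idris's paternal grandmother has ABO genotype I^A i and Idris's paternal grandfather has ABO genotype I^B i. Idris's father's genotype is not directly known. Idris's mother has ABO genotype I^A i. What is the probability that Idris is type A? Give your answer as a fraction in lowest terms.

1/2

Idris's father's ABO genotype from I^A i × I^B i: 1/4 I^A I^B, 1/4 I^A i, 1/4 I^B i, 1/4 i i.
Crossing each possibility with the mother I^A i and summing P(type A): 1/4·1/2 + 1/4·3/4 + 1/4·1/4 + 1/4·1/2 = 1/2.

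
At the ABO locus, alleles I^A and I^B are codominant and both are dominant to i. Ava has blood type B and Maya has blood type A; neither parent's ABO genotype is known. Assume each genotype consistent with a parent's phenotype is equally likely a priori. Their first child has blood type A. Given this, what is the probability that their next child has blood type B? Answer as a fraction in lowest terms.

1/12

Possible genotypes: Ava ∈ {I^B I^B, I^B i}; Maya ∈ {I^A I^A, I^A i}.
Weight each parental genotype pair by prior × P(type-A child):
  I^B i × I^A I^A: posterior weight 2/3; P(next child type B) = 0.
  I^B i × I^A i: posterior weight 1/3; P(next child type B) = 1/4.
Weighted sum = 1/12.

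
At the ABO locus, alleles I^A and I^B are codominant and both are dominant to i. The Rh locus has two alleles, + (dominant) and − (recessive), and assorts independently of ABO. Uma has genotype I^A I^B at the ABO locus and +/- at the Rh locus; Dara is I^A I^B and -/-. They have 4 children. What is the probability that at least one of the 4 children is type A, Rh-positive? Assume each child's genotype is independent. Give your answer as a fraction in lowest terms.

1695/4096

ABO cross I^A I^B × I^A I^B → 1/4 A, 1/4 B, 1/2 AB.
Rh cross +/- × -/- → 1/2 Rh+, 1/2 Rh-; so P(type A, Rh-positive) = 1/4 × 1/2 = 1/8 per child.
P(none) = (7/8)^4 = 2401/4096; P(at least one) = 1 − 2401/4096 = 1695/4096.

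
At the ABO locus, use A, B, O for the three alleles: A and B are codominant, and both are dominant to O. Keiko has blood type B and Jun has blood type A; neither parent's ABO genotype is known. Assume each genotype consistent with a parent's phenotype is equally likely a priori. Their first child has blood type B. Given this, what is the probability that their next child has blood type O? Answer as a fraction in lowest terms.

Possible genotypes: Keiko ∈ {BB, BO}; Jun ∈ {AA, AO}.
Weight each parental genotype pair by prior × P(type-B child):
  BB × AO: posterior weight 2/3; P(next child type O) = 0.
  BO × AO: posterior weight 1/3; P(next child type O) = 1/4.
Weighted sum = 1/12.

1/12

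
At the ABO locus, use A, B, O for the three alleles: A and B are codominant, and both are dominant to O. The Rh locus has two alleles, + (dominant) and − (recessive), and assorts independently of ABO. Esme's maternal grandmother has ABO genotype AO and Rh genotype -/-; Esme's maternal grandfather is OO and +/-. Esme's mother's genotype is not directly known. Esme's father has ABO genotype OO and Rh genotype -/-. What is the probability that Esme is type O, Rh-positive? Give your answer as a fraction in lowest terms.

Esme's mother's ABO genotype from AO × OO: 1/2 AO, 1/2 OO.
Crossing each possibility with the father OO and summing P(type O): 1/2·1/2 + 1/2·1 = 3/4.
Similarly for Rh via the mother's Rh distribution: P(Rh+) = 1/4.
Independent loci: 3/4 × 1/4 = 3/16.

3/16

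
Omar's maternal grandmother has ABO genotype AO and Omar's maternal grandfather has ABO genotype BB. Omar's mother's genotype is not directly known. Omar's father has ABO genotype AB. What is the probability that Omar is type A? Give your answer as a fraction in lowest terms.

1/4

Omar's mother's ABO genotype from AO × BB: 1/2 AB, 1/2 BO.
Crossing each possibility with the father AB and summing P(type A): 1/2·1/4 + 1/2·1/4 = 1/4.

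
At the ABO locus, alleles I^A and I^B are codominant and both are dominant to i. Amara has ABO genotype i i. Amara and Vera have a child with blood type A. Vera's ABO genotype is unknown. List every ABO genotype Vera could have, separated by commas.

For each candidate genotype of Vera, check whether crossing it with i i can produce every observed child phenotype.
  I^A I^A → possible child types {A} ✓
  I^A I^B → possible child types {A, B} ✓
  I^A i → possible child types {O, A} ✓
  I^B I^B → possible child types {B} ✗
  I^B i → possible child types {O, B} ✗
  i i → possible child types {O} ✗

I^A I^A, I^A I^B, I^A i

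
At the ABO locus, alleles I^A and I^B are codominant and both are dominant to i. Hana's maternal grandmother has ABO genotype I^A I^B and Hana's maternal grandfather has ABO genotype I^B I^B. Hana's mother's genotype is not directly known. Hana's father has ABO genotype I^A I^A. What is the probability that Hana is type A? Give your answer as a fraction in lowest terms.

Hana's mother's ABO genotype from I^A I^B × I^B I^B: 1/2 I^A I^B, 1/2 I^B I^B.
Crossing each possibility with the father I^A I^A and summing P(type A): 1/2·1/2 + 1/2·0 = 1/4.

1/4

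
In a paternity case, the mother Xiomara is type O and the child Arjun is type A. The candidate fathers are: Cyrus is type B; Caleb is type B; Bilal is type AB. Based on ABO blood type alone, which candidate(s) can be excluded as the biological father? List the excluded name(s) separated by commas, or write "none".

Cyrus, Caleb

A candidate is excluded only if no genotype consistent with his phenotype could produce a type A child with a type O mother.
Cyrus (type B): no genotype consistent with that phenotype can produce a type-A child with a type-O mother.
Caleb (type B): no genotype consistent with that phenotype can produce a type-A child with a type-O mother.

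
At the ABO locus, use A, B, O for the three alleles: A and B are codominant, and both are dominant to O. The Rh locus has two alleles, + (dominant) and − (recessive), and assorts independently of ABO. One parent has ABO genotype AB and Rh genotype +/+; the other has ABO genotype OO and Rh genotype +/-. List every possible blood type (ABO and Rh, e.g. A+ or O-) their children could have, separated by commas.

A+, B+

Gametes from AB × OO give offspring ABO genotypes AO, BO, i.e. phenotypes A, B.
Rh cross +/+ × +/- → phenotypes Rh+.
Combining independently: A+, B+.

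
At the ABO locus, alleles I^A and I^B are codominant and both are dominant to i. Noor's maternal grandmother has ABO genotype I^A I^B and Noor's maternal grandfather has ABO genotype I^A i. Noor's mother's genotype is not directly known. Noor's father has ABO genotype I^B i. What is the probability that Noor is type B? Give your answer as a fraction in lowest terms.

Noor's mother's ABO genotype from I^A I^B × I^A i: 1/4 I^A I^A, 1/4 I^A I^B, 1/4 I^A i, 1/4 I^B i.
Crossing each possibility with the father I^B i and summing P(type B): 1/4·0 + 1/4·1/2 + 1/4·1/4 + 1/4·3/4 = 3/8.

3/8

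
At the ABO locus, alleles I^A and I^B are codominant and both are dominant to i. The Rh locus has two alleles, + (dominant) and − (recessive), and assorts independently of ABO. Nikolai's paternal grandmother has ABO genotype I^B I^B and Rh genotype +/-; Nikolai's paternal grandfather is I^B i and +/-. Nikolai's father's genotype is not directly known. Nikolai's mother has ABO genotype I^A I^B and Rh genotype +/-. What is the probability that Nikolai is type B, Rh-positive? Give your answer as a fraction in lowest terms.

Nikolai's father's ABO genotype from I^B I^B × I^B i: 1/2 I^B I^B, 1/2 I^B i.
Crossing each possibility with the mother I^A I^B and summing P(type B): 1/2·1/2 + 1/2·1/2 = 1/2.
Similarly for Rh via the father's Rh distribution: P(Rh+) = 3/4.
Independent loci: 1/2 × 3/4 = 3/8.

3/8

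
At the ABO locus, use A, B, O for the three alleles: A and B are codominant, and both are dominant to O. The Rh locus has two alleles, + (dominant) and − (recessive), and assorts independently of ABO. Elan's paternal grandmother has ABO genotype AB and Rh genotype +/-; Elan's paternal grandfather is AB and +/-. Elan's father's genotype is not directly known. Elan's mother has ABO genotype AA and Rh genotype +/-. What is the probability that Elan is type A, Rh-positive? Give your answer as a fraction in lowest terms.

Elan's father's ABO genotype from AB × AB: 1/4 AA, 1/2 AB, 1/4 BB.
Crossing each possibility with the mother AA and summing P(type A): 1/4·1 + 1/2·1/2 + 1/4·0 = 1/2.
Similarly for Rh via the father's Rh distribution: P(Rh+) = 3/4.
Independent loci: 1/2 × 3/4 = 3/8.

3/8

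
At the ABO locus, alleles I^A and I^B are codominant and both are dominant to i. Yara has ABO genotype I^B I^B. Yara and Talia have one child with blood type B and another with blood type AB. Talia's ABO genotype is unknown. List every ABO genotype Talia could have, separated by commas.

For each candidate genotype of Talia, check whether crossing it with I^B I^B can produce every observed child phenotype.
  I^A I^A → possible child types {AB} ✗
  I^A I^B → possible child types {B, AB} ✓
  I^A i → possible child types {B, AB} ✓
  I^B I^B → possible child types {B} ✗
  I^B i → possible child types {B} ✗
  i i → possible child types {B} ✗

I^A I^B, I^A i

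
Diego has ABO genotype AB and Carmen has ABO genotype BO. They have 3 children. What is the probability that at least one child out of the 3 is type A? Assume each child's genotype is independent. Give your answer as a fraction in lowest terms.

37/64

ABO cross AB × BO → 1/4 A, 1/2 B, 1/4 AB.
So P(type A) = 1/4 per child.
P(none) = (3/4)^3 = 27/64; P(at least one) = 1 − 27/64 = 37/64.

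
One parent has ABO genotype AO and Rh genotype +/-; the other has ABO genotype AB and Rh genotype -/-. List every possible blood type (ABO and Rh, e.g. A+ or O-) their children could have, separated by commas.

A+, A-, B+, B-, AB+, AB-

Gametes from AO × AB give offspring ABO genotypes AA, AB, AO, BO, i.e. phenotypes A, B, AB.
Rh cross +/- × -/- → phenotypes Rh+, Rh-.
Combining independently: A+, A-, B+, B-, AB+, AB-.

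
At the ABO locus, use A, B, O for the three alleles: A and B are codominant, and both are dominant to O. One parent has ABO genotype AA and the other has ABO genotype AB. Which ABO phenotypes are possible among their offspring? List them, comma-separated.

Gametes from AA × AB give offspring ABO genotypes AA, AB, i.e. phenotypes A, AB.

A, AB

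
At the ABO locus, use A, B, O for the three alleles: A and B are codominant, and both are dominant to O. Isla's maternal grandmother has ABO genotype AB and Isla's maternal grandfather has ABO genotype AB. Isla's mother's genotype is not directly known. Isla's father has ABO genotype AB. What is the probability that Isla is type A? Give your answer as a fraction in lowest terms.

Isla's mother's ABO genotype from AB × AB: 1/4 AA, 1/2 AB, 1/4 BB.
Crossing each possibility with the father AB and summing P(type A): 1/4·1/2 + 1/2·1/4 + 1/4·0 = 1/4.

1/4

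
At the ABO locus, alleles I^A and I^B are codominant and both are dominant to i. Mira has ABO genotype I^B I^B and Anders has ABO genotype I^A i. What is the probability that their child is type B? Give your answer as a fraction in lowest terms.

1/2

ABO cross I^B I^B × I^A i → offspring phenotypes: 1/2 B, 1/2 AB.
So P(type B) = 1/2.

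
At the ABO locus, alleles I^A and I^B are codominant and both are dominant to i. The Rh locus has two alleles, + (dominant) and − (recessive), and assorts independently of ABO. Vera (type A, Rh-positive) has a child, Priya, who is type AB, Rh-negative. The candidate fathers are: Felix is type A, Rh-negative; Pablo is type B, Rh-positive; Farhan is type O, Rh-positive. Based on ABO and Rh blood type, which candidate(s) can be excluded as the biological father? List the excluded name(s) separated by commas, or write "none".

A candidate is excluded only if no genotype consistent with his phenotype could produce a type AB, Rh-negative child with a type A, Rh-positive mother.
Felix (type A, Rh-): no genotype consistent with that phenotype can produce a type-AB Rh- child with a type-A mother.
Farhan (type O, Rh+): no genotype consistent with that phenotype can produce a type-AB Rh- child with a type-A mother.

Felix, Farhan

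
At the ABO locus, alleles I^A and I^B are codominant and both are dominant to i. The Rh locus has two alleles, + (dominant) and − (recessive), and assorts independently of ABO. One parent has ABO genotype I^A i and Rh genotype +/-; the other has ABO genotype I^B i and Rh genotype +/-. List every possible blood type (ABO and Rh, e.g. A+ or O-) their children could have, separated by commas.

O+, O-, A+, A-, B+, B-, AB+, AB-

Gametes from I^A i × I^B i give offspring ABO genotypes I^A I^B, I^A i, I^B i, i i, i.e. phenotypes O, A, B, AB.
Rh cross +/- × +/- → phenotypes Rh+, Rh-.
Combining independently: O+, O-, A+, A-, B+, B-, AB+, AB-.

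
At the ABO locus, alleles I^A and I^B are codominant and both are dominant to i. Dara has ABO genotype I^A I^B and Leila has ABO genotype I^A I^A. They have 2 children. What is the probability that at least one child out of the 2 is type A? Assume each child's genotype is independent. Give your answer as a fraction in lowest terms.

3/4

ABO cross I^A I^B × I^A I^A → 1/2 A, 1/2 AB.
So P(type A) = 1/2 per child.
P(none) = (1/2)^2 = 1/4; P(at least one) = 1 − 1/4 = 3/4.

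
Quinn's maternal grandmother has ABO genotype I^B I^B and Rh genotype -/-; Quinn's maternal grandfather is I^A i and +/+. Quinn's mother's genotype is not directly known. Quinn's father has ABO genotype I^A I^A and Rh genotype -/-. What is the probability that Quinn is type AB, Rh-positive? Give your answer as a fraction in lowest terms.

Quinn's mother's ABO genotype from I^B I^B × I^A i: 1/2 I^A I^B, 1/2 I^B i.
Crossing each possibility with the father I^A I^A and summing P(type AB): 1/2·1/2 + 1/2·1/2 = 1/2.
Similarly for Rh via the mother's Rh distribution: P(Rh+) = 1/2.
Independent loci: 1/2 × 1/2 = 1/4.

1/4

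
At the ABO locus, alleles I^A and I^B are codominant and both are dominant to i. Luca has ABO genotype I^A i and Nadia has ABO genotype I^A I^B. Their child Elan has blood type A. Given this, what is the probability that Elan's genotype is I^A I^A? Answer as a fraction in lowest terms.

1/2

Cross I^A i × I^A I^B → 1/4 I^A I^A, 1/4 I^A I^B, 1/4 I^A i, 1/4 I^B i.
Type-A genotypes among offspring: I^A I^A (1/4), I^A i (1/4); total 1/2.
P(I^A I^A | type A) = (1/4) / (1/2) = 1/2.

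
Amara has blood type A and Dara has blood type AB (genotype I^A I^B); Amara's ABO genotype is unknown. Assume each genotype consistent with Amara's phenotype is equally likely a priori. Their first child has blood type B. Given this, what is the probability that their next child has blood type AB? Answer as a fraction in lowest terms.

1/4

Possible genotypes: Amara ∈ {I^A I^A, I^A i}; Dara ∈ {I^A I^B}.
Weight each parental genotype pair by prior × P(type-B child):
  I^A i × I^A I^B: posterior weight 1; P(next child type AB) = 1/4.
Weighted sum = 1/4.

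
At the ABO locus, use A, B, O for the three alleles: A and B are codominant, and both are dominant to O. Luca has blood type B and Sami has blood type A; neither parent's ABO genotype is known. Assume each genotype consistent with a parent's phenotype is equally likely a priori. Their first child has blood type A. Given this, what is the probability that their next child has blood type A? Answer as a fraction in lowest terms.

5/12

Possible genotypes: Luca ∈ {BB, BO}; Sami ∈ {AA, AO}.
Weight each parental genotype pair by prior × P(type-A child):
  BO × AA: posterior weight 2/3; P(next child type A) = 1/2.
  BO × AO: posterior weight 1/3; P(next child type A) = 1/4.
Weighted sum = 5/12.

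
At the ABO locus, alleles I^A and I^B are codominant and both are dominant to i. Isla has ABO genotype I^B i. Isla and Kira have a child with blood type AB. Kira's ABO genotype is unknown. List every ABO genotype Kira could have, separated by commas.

I^A I^A, I^A I^B, I^A i

For each candidate genotype of Kira, check whether crossing it with I^B i can produce every observed child phenotype.
  I^A I^A → possible child types {A, AB} ✓
  I^A I^B → possible child types {A, B, AB} ✓
  I^A i → possible child types {O, A, B, AB} ✓
  I^B I^B → possible child types {B} ✗
  I^B i → possible child types {O, B} ✗
  i i → possible child types {O, B} ✗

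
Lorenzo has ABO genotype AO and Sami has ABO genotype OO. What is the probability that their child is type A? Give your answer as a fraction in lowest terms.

ABO cross AO × OO → offspring phenotypes: 1/2 O, 1/2 A.
So P(type A) = 1/2.

1/2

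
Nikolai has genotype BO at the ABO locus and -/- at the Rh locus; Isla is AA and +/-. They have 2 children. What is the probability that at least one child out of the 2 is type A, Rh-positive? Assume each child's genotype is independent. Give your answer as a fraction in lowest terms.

7/16

ABO cross BO × AA → 1/2 A, 1/2 AB.
Rh cross -/- × +/- → 1/2 Rh+, 1/2 Rh-; so P(type A, Rh-positive) = 1/2 × 1/2 = 1/4 per child.
P(none) = (3/4)^2 = 9/16; P(at least one) = 1 − 9/16 = 7/16.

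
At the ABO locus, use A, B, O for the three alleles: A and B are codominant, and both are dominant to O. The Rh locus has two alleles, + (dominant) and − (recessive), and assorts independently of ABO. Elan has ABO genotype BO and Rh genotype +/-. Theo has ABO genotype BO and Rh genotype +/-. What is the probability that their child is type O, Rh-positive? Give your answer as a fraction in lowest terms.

3/16

ABO cross BO × BO → offspring phenotypes: 1/4 O, 3/4 B.
Rh cross +/- × +/- → 3/4 Rh+, 1/4 Rh-.
Independent loci: P(type O, Rh-positive) = 1/4 × 3/4 = 3/16.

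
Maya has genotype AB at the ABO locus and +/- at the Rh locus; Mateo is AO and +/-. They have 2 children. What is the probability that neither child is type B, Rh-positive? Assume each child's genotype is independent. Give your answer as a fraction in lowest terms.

169/256

ABO cross AB × AO → 1/2 A, 1/4 B, 1/4 AB.
Rh cross +/- × +/- → 3/4 Rh+, 1/4 Rh-; so P(type B, Rh-positive) = 1/4 × 3/4 = 3/16 per child.
P(not type B, Rh-positive) = 13/16 for one child; (13/16)^2 = 169/256.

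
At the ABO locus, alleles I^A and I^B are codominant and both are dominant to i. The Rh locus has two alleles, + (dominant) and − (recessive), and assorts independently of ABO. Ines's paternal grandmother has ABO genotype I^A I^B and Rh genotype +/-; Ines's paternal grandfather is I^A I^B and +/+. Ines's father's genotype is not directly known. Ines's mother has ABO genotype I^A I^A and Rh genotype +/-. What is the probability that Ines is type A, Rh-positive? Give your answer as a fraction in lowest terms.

7/16

Ines's father's ABO genotype from I^A I^B × I^A I^B: 1/4 I^A I^A, 1/2 I^A I^B, 1/4 I^B I^B.
Crossing each possibility with the mother I^A I^A and summing P(type A): 1/4·1 + 1/2·1/2 + 1/4·0 = 1/2.
Similarly for Rh via the father's Rh distribution: P(Rh+) = 7/8.
Independent loci: 1/2 × 7/8 = 7/16.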